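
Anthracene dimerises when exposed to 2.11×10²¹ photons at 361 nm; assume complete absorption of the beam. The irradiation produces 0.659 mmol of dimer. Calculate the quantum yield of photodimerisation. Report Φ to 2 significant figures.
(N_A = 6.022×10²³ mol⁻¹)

Product: 0.659 mmol = 6.59×10⁻⁴ mol.
Moles of photons: 2.11×10²¹ / 6.022×10²³ = 0.003504 mol.
Φ = 6.59×10⁻⁴ mol / 0.003504 mol photons = 0.19.

Φ = 0.19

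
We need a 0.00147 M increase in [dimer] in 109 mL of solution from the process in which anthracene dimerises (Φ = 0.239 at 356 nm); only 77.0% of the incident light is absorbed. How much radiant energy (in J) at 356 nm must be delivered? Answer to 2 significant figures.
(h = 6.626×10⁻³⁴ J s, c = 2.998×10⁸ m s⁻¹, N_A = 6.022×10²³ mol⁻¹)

290 J

Product: (0.00147 M)(0.109 L) = 1.602×10⁻⁴ mol.
Photons that must be absorbed: 1.602×10⁻⁴ / 0.239 = 6.703×10⁻⁴ mol.
Incident photons needed: 6.703×10⁻⁴ / 0.770 = 8.705×10⁻⁴ mol.
Photon energy: hc/λ = 5.580×10⁻¹⁹ J; per mole, 3.360×10⁵ J mol⁻¹.
Energy required: 8.705×10⁻⁴ × 3.360×10⁵ = 290 J.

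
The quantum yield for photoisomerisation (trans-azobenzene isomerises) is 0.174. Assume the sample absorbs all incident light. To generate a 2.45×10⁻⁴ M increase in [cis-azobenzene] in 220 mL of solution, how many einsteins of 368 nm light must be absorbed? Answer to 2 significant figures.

Product: (2.45×10⁻⁴ M)(0.22 L) = 5.390×10⁻⁵ mol.
Photons that must be absorbed: 5.390×10⁻⁵ / 0.174 = 3.098×10⁻⁴ mol.

3.1×10⁻⁴ einstein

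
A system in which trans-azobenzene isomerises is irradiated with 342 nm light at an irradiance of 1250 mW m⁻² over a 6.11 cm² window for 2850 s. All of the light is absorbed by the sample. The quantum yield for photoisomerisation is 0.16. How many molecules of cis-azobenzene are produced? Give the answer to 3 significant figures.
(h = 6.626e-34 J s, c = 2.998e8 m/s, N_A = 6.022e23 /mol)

Photon energy at 342 nm: hc/λ = (6.626e-34)(2.998e8)/(342e-9) = 5.808e-19 J.
Energy delivered: (1250 mW m⁻²)(6.11e-4 m²)(2850 s) = 2.177 J.
Photons incident: 2.177 / 5.808e-19 = 3.748e18, i.e. 3.748e18/6.022e23 = 6.224e-6 mol.
Product: Φ × n_abs = 0.16 × 6.224e-6 = 9.958e-7 mol.
As a count: 9.958e-7 × 6.022e23 = 6.00e17.

6.00e17 molecules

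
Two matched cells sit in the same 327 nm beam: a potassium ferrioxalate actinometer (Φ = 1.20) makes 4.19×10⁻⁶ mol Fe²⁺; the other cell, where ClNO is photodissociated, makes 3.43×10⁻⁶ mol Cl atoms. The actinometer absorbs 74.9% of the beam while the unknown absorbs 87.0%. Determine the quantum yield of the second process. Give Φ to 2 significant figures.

Φ = 0.85

Photons absorbed by the actinometer: 4.19×10⁻⁶ / 1.20 = 3.492×10⁻⁶ mol.
Incident flux: 3.492×10⁻⁶ / 0.749 = 4.662×10⁻⁶ einstein.
Absorbed by unknown: 0.870 × 4.662×10⁻⁶ = 4.056×10⁻⁶ mol.
Φ(unknown) = 3.43×10⁻⁶ / 4.056×10⁻⁶ = 0.85.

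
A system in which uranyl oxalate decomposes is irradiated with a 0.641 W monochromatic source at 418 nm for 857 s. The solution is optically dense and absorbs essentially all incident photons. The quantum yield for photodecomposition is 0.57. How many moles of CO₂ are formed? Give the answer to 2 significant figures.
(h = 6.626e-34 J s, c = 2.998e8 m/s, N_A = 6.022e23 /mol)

0.0011 mol

Photon energy at 418 nm: hc/λ = (6.626e-34)(2.998e8)/(418e-9) = 4.752e-19 J.
Energy delivered: (0.641 W)(857 s) = 549.3 J.
Photons incident: 549.3 / 4.752e-19 = 1.156e21, i.e. 1.156e21/6.022e23 = 0.001920 mol.
Product: Φ × n_abs = 0.57 × 0.001920 = 0.001094 mol.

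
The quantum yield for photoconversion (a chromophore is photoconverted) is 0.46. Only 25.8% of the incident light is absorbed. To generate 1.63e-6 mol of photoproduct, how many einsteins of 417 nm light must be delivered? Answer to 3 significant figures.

1.37e-5 einstein

Photons that must be absorbed: 1.63e-6 / 0.46 = 3.543e-6 mol.
Incident photons needed: 3.543e-6 / 0.258 = 1.373e-5 mol.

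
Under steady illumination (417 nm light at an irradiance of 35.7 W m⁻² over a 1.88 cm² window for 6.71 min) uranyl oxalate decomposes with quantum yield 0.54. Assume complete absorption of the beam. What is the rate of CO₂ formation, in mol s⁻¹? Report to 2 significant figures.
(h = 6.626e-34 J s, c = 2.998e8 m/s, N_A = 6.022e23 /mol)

1.3e-8 mol s⁻¹

Photon energy at 417 nm: hc/λ = (6.626e-34)(2.998e8)/(417e-9) = 4.764e-19 J.
Energy delivered: (35.7 W m⁻²)(1.88e-4 m²)(402.6 s) = 2.702 J.
Photons incident: 2.702 / 4.764e-19 = 5.672e18, i.e. 5.672e18/6.022e23 = 9.419e-6 mol.
Product formed: 0.54 × 9.419e-6 = 5.086e-6 mol.
Rate: 5.086e-6 / 402.6 s = 1.3e-8 mol s⁻¹.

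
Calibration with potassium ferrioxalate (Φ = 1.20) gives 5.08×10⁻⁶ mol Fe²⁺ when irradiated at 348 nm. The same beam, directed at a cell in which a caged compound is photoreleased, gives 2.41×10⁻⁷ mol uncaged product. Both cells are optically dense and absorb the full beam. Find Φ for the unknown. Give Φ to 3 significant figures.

Photons absorbed by the actinometer: 5.08×10⁻⁶ / 1.20 = 4.233×10⁻⁶ mol.
Φ(unknown) = 2.41×10⁻⁷ / 4.233×10⁻⁶ = 0.0569.

Φ = 0.0569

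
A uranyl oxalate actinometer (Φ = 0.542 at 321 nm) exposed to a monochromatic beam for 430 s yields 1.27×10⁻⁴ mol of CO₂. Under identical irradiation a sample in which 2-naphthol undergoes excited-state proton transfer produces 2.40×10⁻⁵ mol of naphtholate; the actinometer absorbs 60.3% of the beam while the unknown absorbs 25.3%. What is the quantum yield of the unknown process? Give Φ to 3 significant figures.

Photons absorbed by the actinometer: 1.27×10⁻⁴ / 0.542 = 2.343×10⁻⁴ mol.
Incident flux: 2.343×10⁻⁴ / 0.603 = 3.886×10⁻⁴ einstein.
Absorbed by unknown: 0.253 × 3.886×10⁻⁴ = 9.832×10⁻⁵ mol.
Φ(unknown) = 2.40×10⁻⁵ / 9.832×10⁻⁵ = 0.244.

Φ = 0.244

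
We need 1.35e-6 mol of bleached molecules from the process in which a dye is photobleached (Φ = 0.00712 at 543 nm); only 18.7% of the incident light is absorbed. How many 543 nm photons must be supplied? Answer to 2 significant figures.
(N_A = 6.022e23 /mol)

6.1e20 photons

Photons that must be absorbed: 1.35e-6 / 0.00712 = 1.896e-4 mol.
Incident photons needed: 1.896e-4 / 0.187 = 0.001014 mol.
Photon count: 0.001014 × 6.022e23 = 6.1e20.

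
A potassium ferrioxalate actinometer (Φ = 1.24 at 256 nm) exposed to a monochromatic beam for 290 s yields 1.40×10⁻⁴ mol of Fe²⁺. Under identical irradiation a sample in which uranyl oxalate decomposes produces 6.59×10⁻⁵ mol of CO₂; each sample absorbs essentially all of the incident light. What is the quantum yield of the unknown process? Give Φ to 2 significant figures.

Φ = 0.58

Photons absorbed by the actinometer: 1.40×10⁻⁴ / 1.24 = 1.129×10⁻⁴ mol.
Φ(unknown) = 6.59×10⁻⁵ / 1.129×10⁻⁴ = 0.58.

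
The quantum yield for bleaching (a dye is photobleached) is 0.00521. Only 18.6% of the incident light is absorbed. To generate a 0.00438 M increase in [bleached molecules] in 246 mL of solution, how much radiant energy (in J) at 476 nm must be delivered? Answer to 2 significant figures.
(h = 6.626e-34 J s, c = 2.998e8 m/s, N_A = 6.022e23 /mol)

2.8e5 J

Product: (0.00438 M)(0.246 L) = 0.001077 mol.
Photons that must be absorbed: 0.001077 / 0.00521 = 0.2067 mol.
Incident photons needed: 0.2067 / 0.186 = 1.111 mol.
Photon energy: hc/λ = 4.173e-19 J; per mole, 2.513e5 J mol⁻¹.
Energy required: 1.111 × 2.513e5 = 2.8e5 J.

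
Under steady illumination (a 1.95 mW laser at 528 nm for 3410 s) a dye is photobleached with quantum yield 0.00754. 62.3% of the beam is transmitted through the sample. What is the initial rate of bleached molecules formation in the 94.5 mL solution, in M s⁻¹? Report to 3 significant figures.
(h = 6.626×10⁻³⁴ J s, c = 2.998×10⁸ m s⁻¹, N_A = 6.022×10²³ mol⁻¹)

Photon energy at 528 nm: hc/λ = (6.626×10⁻³⁴)(2.998×10⁸)/(528×10⁻⁹) = 3.762×10⁻¹⁹ J.
Energy delivered: (1.95 mW)(3410 s) = 6.650 J.
Photons incident: 6.650 / 3.762×10⁻¹⁹ = 1.768×10¹⁹, i.e. 1.768×10¹⁹/6.022×10²³ = 2.936×10⁻⁵ mol.
Fraction absorbed: 1 − 62.3/100 = 0.3770.
Photons absorbed: 0.3770 × 2.936×10⁻⁵ = 1.107×10⁻⁵ mol.
Product formed: 0.00754 × 1.107×10⁻⁵ = 8.347×10⁻⁸ mol.
Rate: 8.347×10⁻⁸ mol / (3410 s × 0.0945 L) = 2.59×10⁻¹⁰ M s⁻¹.

2.59×10⁻¹⁰ M s⁻¹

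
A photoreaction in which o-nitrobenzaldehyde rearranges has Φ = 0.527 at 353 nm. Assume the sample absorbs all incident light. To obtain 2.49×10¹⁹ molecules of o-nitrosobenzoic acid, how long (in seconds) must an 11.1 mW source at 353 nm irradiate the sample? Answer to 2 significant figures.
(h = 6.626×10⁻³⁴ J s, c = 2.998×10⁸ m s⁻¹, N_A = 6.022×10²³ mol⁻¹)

Product: 2.49×10¹⁹ / 6.022×10²³ = 4.135×10⁻⁵ mol.
Photons that must be absorbed: 4.135×10⁻⁵ / 0.527 = 7.846×10⁻⁵ mol.
Photon energy: hc/λ = 5.627×10⁻¹⁹ J; per mole, 3.389×10⁵ J mol⁻¹.
Energy required: 7.846×10⁻⁵ × 3.389×10⁵ = 26.59 J.
Time: 26.59 J / 0.0111 W = 2400 s.

t ≈ 2400 s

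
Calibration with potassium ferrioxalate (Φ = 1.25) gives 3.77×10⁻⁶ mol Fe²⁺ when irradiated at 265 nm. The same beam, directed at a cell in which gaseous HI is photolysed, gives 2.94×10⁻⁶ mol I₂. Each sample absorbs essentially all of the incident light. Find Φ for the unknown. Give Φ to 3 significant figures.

Photons absorbed by the actinometer: 3.77×10⁻⁶ / 1.25 = 3.016×10⁻⁶ mol.
Φ(unknown) = 2.94×10⁻⁶ / 3.016×10⁻⁶ = 0.975.

Φ = 0.975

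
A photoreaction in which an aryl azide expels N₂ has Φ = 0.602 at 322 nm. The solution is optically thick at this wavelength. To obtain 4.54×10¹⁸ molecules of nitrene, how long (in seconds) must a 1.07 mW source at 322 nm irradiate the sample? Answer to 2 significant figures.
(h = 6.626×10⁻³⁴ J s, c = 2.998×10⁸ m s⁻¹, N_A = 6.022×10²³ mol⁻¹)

Product: 4.54×10¹⁸ / 6.022×10²³ = 7.539×10⁻⁶ mol.
Photons that must be absorbed: 7.539×10⁻⁶ / 0.602 = 1.252×10⁻⁵ mol.
Photon energy: hc/λ = 6.169×10⁻¹⁹ J; per mole, 3.715×10⁵ J mol⁻¹.
Energy required: 1.252×10⁻⁵ × 3.715×10⁵ = 4.651 J.
Time: 4.651 J / 0.00107 W = 4300 s.

t ≈ 4300 s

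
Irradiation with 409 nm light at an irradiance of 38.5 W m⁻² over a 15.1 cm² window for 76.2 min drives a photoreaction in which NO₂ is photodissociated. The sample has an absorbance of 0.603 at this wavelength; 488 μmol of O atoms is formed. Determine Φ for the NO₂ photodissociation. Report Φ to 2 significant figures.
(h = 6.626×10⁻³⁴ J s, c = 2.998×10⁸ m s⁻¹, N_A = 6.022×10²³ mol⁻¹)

Product: 488 μmol = 4.88×10⁻⁴ mol.
Photon energy at 409 nm: hc/λ = (6.626×10⁻³⁴)(2.998×10⁸)/(409×10⁻⁹) = 4.857×10⁻¹⁹ J.
Energy delivered: (38.5 W m⁻²)(15.1×10⁻⁴ m²)(4572 s) = 265.8 J.
Photons incident: 265.8 / 4.857×10⁻¹⁹ = 5.473×10²⁰, i.e. 5.473×10²⁰/6.022×10²³ = 9.088×10⁻⁴ mol.
Fraction absorbed: 1 − 10^(−0.603) = 0.7505.
Photons absorbed: 0.7505 × 9.088×10⁻⁴ = 6.821×10⁻⁴ mol.
Φ = 4.88×10⁻⁴ mol / 6.821×10⁻⁴ mol photons = 0.72.

Φ = 0.72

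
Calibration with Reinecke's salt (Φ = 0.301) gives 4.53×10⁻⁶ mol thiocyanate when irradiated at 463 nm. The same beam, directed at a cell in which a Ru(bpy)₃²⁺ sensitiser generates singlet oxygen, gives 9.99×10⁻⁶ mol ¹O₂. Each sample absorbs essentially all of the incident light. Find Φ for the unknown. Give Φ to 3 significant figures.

Φ = 0.664

Photons absorbed by the actinometer: 4.53×10⁻⁶ / 0.301 = 1.505×10⁻⁵ mol.
Φ(unknown) = 9.99×10⁻⁶ / 1.505×10⁻⁵ = 0.664.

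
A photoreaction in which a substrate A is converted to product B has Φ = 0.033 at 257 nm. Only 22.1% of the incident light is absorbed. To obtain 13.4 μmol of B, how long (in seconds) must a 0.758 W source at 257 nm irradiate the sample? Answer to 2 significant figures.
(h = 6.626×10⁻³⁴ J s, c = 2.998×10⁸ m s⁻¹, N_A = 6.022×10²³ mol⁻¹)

t ≈ 1100 s

Product: 13.4 μmol = 1.34×10⁻⁵ mol.
Photons that must be absorbed: 1.34×10⁻⁵ / 0.033 = 4.061×10⁻⁴ mol.
Incident photons needed: 4.061×10⁻⁴ / 0.221 = 0.001838 mol.
Photon energy: hc/λ = 7.729×10⁻¹⁹ J; per mole, 4.654×10⁵ J mol⁻¹.
Energy required: 0.001838 × 4.654×10⁵ = 855.4 J.
Time: 855.4 J / 0.758 W = 1100 s.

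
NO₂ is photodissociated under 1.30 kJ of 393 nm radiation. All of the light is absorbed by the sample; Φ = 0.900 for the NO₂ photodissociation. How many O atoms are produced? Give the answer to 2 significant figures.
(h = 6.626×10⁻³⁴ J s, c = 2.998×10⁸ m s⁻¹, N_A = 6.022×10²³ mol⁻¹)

2.3×10²¹ atoms

Photon energy at 393 nm: hc/λ = (6.626×10⁻³⁴)(2.998×10⁸)/(393×10⁻⁹) = 5.055×10⁻¹⁹ J.
Incident energy: 1.30 kJ = 1300 J.
Photons incident: 1300 / 5.055×10⁻¹⁹ = 2.572×10²¹, i.e. 2.572×10²¹/6.022×10²³ = 0.004271 mol.
Product: Φ × n_abs = 0.900 × 0.004271 = 0.003844 mol.
As a count: 0.003844 × 6.022×10²³ = 2.3×10²¹.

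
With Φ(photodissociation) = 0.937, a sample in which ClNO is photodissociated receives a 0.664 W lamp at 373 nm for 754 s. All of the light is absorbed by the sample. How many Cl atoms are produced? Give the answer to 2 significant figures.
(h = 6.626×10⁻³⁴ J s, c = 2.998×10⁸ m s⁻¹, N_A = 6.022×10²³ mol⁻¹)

8.8×10²⁰ atoms

Photon energy at 373 nm: hc/λ = (6.626×10⁻³⁴)(2.998×10⁸)/(373×10⁻⁹) = 5.326×10⁻¹⁹ J.
Energy delivered: (0.664 W)(754 s) = 500.7 J.
Photons incident: 500.7 / 5.326×10⁻¹⁹ = 9.401×10²⁰, i.e. 9.401×10²⁰/6.022×10²³ = 0.001561 mol.
Product: Φ × n_abs = 0.937 × 0.001561 = 0.001463 mol.
As a count: 0.001463 × 6.022×10²³ = 8.8×10²⁰.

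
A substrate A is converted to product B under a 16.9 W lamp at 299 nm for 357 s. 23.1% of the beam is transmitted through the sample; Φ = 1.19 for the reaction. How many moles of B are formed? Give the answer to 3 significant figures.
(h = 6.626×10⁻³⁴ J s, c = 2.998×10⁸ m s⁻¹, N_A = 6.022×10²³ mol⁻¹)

Photon energy at 299 nm: hc/λ = (6.626×10⁻³⁴)(2.998×10⁸)/(299×10⁻⁹) = 6.644×10⁻¹⁹ J.
Energy delivered: (16.9 W)(357 s) = 6033 J.
Photons incident: 6033 / 6.644×10⁻¹⁹ = 9.080×10²¹, i.e. 9.080×10²¹/6.022×10²³ = 0.01508 mol.
Fraction absorbed: 1 − 23.1/100 = 0.7690.
Photons absorbed: 0.7690 × 0.01508 = 0.01160 mol.
Product: Φ × n_abs = 1.19 × 0.01160 = 0.01380 mol.

0.0138 mol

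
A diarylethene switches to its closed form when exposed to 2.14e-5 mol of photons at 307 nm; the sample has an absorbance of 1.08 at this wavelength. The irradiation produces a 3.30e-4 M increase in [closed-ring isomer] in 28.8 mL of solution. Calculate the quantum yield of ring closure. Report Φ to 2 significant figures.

Φ = 0.48

Product: (3.30e-4 M)(0.0288 L) = 9.504e-6 mol.
Fraction absorbed: 1 − 10^(−1.08) = 0.9168.
Photons absorbed: 0.9168 × 2.14e-5 = 1.962e-5 mol.
Φ = 9.504e-6 mol / 1.962e-5 mol photons = 0.48.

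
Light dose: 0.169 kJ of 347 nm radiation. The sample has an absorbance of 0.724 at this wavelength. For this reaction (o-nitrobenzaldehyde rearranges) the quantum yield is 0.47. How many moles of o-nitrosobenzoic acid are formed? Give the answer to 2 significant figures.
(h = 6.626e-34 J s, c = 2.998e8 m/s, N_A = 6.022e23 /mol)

Photon energy at 347 nm: hc/λ = (6.626e-34)(2.998e8)/(347e-9) = 5.725e-19 J.
Incident energy: 0.169 kJ = 169 J.
Photons incident: 169 / 5.725e-19 = 2.952e20, i.e. 2.952e20/6.022e23 = 4.902e-4 mol.
Fraction absorbed: 1 − 10^(−0.724) = 0.8112.
Photons absorbed: 0.8112 × 4.902e-4 = 3.977e-4 mol.
Product: Φ × n_abs = 0.47 × 3.977e-4 = 1.869e-4 mol.

1.9e-4 mol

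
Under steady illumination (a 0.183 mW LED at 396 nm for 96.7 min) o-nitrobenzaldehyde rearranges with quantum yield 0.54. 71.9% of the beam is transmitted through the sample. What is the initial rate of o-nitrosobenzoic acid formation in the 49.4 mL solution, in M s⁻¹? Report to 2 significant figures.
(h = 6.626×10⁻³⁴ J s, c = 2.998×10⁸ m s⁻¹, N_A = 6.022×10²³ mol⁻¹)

Photon energy at 396 nm: hc/λ = (6.626×10⁻³⁴)(2.998×10⁸)/(396×10⁻⁹) = 5.016×10⁻¹⁹ J.
Energy delivered: (0.183 mW)(5802 s) = 1.062 J.
Photons incident: 1.062 / 5.016×10⁻¹⁹ = 2.117×10¹⁸, i.e. 2.117×10¹⁸/6.022×10²³ = 3.515×10⁻⁶ mol.
Fraction absorbed: 1 − 71.9/100 = 0.2810.
Photons absorbed: 0.2810 × 3.515×10⁻⁶ = 9.877×10⁻⁷ mol.
Product formed: 0.54 × 9.877×10⁻⁷ = 5.334×10⁻⁷ mol.
Rate: 5.334×10⁻⁷ mol / (5802 s × 0.0494 L) = 1.9×10⁻⁹ M s⁻¹.

1.9×10⁻⁹ M s⁻¹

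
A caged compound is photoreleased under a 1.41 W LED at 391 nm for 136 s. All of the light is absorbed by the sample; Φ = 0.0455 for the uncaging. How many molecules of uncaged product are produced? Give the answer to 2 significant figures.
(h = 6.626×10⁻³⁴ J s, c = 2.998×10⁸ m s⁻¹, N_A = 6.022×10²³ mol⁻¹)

1.7×10¹⁹ molecules

Photon energy at 391 nm: hc/λ = (6.626×10⁻³⁴)(2.998×10⁸)/(391×10⁻⁹) = 5.080×10⁻¹⁹ J.
Energy delivered: (1.41 W)(136 s) = 191.8 J.
Photons incident: 191.8 / 5.080×10⁻¹⁹ = 3.776×10²⁰, i.e. 3.776×10²⁰/6.022×10²³ = 6.270×10⁻⁴ mol.
Product: Φ × n_abs = 0.0455 × 6.270×10⁻⁴ = 2.853×10⁻⁵ mol.
As a count: 2.853×10⁻⁵ × 6.022×10²³ = 1.7×10¹⁹.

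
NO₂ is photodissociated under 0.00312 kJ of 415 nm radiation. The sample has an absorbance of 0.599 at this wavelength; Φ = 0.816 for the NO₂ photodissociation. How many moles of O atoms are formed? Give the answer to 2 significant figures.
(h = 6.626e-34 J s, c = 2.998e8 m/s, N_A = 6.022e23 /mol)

6.6e-6 mol

Photon energy at 415 nm: hc/λ = (6.626e-34)(2.998e8)/(415e-9) = 4.787e-19 J.
Incident energy: 0.00312 kJ = 3.12 J.
Photons incident: 3.12 / 4.787e-19 = 6.518e18, i.e. 6.518e18/6.022e23 = 1.082e-5 mol.
Fraction absorbed: 1 − 10^(−0.599) = 0.7482.
Photons absorbed: 0.7482 × 1.082e-5 = 8.096e-6 mol.
Product: Φ × n_abs = 0.816 × 8.096e-6 = 6.606e-6 mol.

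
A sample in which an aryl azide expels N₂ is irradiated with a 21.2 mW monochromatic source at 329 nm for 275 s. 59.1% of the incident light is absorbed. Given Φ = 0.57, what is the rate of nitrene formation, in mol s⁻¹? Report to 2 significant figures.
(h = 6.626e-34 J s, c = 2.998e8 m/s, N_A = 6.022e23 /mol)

Photon energy at 329 nm: hc/λ = (6.626e-34)(2.998e8)/(329e-9) = 6.038e-19 J.
Energy delivered: (21.2 mW)(275 s) = 5.830 J.
Photons incident: 5.830 / 6.038e-19 = 9.656e18, i.e. 9.656e18/6.022e23 = 1.603e-5 mol.
Photons absorbed: 0.591 × 1.603e-5 = 9.474e-6 mol.
Product formed: 0.57 × 9.474e-6 = 5.400e-6 mol.
Rate: 5.400e-6 / 275 s = 2.0e-8 mol s⁻¹.

2.0e-8 mol s⁻¹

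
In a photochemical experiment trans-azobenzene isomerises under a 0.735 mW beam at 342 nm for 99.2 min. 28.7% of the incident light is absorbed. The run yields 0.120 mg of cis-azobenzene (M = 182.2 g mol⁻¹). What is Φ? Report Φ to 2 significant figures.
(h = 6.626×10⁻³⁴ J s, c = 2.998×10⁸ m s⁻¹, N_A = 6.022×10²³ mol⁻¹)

Φ = 0.18

Product: 0.120 mg / 182.2 g mol⁻¹ = 6.586×10⁻⁷ mol.
Photon energy at 342 nm: hc/λ = (6.626×10⁻³⁴)(2.998×10⁸)/(342×10⁻⁹) = 5.808×10⁻¹⁹ J.
Energy delivered: (0.735 mW)(5952 s) = 4.375 J.
Photons incident: 4.375 / 5.808×10⁻¹⁹ = 7.533×10¹⁸, i.e. 7.533×10¹⁸/6.022×10²³ = 1.251×10⁻⁵ mol.
Photons absorbed: 0.287 × 1.251×10⁻⁵ = 3.590×10⁻⁶ mol.
Φ = 6.586×10⁻⁷ mol / 3.590×10⁻⁶ mol photons = 0.18.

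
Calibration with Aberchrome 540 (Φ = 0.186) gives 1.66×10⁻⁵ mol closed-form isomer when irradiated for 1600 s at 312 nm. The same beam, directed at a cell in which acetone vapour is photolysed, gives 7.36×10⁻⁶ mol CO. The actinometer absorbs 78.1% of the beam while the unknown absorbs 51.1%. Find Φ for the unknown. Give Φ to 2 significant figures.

Photons absorbed by the actinometer: 1.66×10⁻⁵ / 0.186 = 8.925×10⁻⁵ mol.
Incident flux: 8.925×10⁻⁵ / 0.781 = 1.143×10⁻⁴ einstein.
Absorbed by unknown: 0.511 × 1.143×10⁻⁴ = 5.841×10⁻⁵ mol.
Φ(unknown) = 7.36×10⁻⁶ / 5.841×10⁻⁵ = 0.13.

Φ = 0.13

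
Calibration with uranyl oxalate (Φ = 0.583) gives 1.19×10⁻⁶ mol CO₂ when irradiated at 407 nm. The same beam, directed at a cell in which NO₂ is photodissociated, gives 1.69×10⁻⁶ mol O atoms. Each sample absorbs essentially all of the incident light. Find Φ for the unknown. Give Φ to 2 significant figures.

Photons absorbed by the actinometer: 1.19×10⁻⁶ / 0.583 = 2.041×10⁻⁶ mol.
Φ(unknown) = 1.69×10⁻⁶ / 2.041×10⁻⁶ = 0.83.

Φ = 0.83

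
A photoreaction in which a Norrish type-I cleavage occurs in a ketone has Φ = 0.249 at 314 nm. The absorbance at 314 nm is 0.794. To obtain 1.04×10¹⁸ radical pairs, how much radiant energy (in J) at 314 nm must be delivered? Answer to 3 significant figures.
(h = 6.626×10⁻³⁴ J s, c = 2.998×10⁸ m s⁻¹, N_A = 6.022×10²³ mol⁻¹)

3.15 J

Product: 1.04×10¹⁸ / 6.022×10²³ = 1.727×10⁻⁶ mol.
Photons that must be absorbed: 1.727×10⁻⁶ / 0.249 = 6.936×10⁻⁶ mol.
Fraction absorbed: 1 − 10^(−0.794) = 0.8393.
Incident photons needed: 6.936×10⁻⁶ / 0.8393 = 8.264×10⁻⁶ mol.
Photon energy: hc/λ = 6.326×10⁻¹⁹ J; per mole, 3.810×10⁵ J mol⁻¹.
Energy required: 8.264×10⁻⁶ × 3.810×10⁵ = 3.15 J.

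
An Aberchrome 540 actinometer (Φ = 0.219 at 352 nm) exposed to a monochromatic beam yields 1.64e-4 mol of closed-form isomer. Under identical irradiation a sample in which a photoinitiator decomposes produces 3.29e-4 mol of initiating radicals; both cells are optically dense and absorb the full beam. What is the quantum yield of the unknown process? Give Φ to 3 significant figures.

Φ = 0.439

Photons absorbed by the actinometer: 1.64e-4 / 0.219 = 7.489e-4 mol.
Φ(unknown) = 3.29e-4 / 7.489e-4 = 0.439.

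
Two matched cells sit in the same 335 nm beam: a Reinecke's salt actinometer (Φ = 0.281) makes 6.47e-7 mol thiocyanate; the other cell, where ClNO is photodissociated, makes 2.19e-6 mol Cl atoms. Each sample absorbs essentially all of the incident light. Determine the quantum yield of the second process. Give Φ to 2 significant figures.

Photons absorbed by the actinometer: 6.47e-7 / 0.281 = 2.302e-6 mol.
Φ(unknown) = 2.19e-6 / 2.302e-6 = 0.95.

Φ = 0.95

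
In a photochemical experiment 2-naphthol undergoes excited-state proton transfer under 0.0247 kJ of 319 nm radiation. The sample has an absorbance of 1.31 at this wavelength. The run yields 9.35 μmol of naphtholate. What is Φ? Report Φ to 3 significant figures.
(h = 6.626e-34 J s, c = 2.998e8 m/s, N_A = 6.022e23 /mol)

Product: 9.35 μmol = 9.35e-6 mol.
Photon energy at 319 nm: hc/λ = (6.626e-34)(2.998e8)/(319e-9) = 6.227e-19 J.
Incident energy: 0.0247 kJ = 24.7 J.
Photons incident: 24.7 / 6.227e-19 = 3.967e19, i.e. 3.967e19/6.022e23 = 6.588e-5 mol.
Fraction absorbed: 1 − 10^(−1.31) = 0.9510.
Photons absorbed: 0.9510 × 6.588e-5 = 6.265e-5 mol.
Φ = 9.35e-6 mol / 6.265e-5 mol photons = 0.149.

Φ = 0.149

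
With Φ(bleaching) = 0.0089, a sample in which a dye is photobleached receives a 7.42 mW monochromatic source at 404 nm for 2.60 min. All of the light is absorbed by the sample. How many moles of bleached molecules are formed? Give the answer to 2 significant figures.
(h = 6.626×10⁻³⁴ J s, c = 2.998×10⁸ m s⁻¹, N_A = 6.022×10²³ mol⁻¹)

3.5×10⁻⁸ mol

Photon energy at 404 nm: hc/λ = (6.626×10⁻³⁴)(2.998×10⁸)/(404×10⁻⁹) = 4.917×10⁻¹⁹ J.
Energy delivered: (7.42 mW)(156 s) = 1.158 J.
Photons incident: 1.158 / 4.917×10⁻¹⁹ = 2.355×10¹⁸, i.e. 2.355×10¹⁸/6.022×10²³ = 3.911×10⁻⁶ mol.
Product: Φ × n_abs = 0.0089 × 3.911×10⁻⁶ = 3.481×10⁻⁸ mol.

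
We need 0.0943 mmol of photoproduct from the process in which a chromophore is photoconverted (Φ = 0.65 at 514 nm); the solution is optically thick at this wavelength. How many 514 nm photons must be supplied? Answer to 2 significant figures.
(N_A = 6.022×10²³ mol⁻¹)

8.7×10¹⁹ photons

Product: 0.0943 mmol = 9.43×10⁻⁵ mol.
Photons that must be absorbed: 9.43×10⁻⁵ / 0.65 = 1.451×10⁻⁴ mol.
Photon count: 1.451×10⁻⁴ × 6.022×10²³ = 8.7×10¹⁹.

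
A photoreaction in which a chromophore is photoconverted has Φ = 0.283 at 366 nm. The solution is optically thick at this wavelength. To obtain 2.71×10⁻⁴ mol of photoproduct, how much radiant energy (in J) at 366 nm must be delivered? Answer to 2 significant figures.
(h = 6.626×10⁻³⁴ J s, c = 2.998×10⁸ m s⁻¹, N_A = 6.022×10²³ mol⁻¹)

310 J

Photons that must be absorbed: 2.71×10⁻⁴ / 0.283 = 9.576×10⁻⁴ mol.
Photon energy: hc/λ = 5.428×10⁻¹⁹ J; per mole, 3.269×10⁵ J mol⁻¹.
Energy required: 9.576×10⁻⁴ × 3.269×10⁵ = 310 J.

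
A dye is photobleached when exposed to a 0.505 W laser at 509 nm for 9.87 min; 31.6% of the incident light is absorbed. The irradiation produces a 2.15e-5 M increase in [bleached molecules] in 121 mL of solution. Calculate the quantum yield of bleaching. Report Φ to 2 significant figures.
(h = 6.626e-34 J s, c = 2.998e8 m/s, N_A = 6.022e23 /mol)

Product: (2.15e-5 M)(0.121 L) = 2.602e-6 mol.
Photon energy at 509 nm: hc/λ = (6.626e-34)(2.998e8)/(509e-9) = 3.903e-19 J.
Energy delivered: (0.505 W)(592.2 s) = 299.1 J.
Photons incident: 299.1 / 3.903e-19 = 7.663e20, i.e. 7.663e20/6.022e23 = 0.001273 mol.
Photons absorbed: 0.316 × 0.001273 = 4.023e-4 mol.
Φ = 2.602e-6 mol / 4.023e-4 mol photons = 0.0065.

Φ = 0.0065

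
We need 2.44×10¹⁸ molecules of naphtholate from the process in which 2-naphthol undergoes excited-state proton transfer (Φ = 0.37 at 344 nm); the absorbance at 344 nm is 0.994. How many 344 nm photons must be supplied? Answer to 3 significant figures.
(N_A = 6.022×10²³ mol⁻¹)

7.34×10¹⁸ photons

Product: 2.44×10¹⁸ / 6.022×10²³ = 4.052×10⁻⁶ mol.
Photons that must be absorbed: 4.052×10⁻⁶ / 0.37 = 1.095×10⁻⁵ mol.
Fraction absorbed: 1 − 10^(−0.994) = 0.8986.
Incident photons needed: 1.095×10⁻⁵ / 0.8986 = 1.219×10⁻⁵ mol.
Photon count: 1.219×10⁻⁵ × 6.022×10²³ = 7.34×10¹⁸.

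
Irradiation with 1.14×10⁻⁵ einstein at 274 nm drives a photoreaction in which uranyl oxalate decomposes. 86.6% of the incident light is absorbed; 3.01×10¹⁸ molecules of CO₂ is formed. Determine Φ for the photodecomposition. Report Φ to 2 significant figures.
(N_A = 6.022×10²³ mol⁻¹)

Product: 3.01×10¹⁸ / 6.022×10²³ = 4.998×10⁻⁶ mol.
Photons absorbed: 0.866 × 1.14×10⁻⁵ = 9.872×10⁻⁶ mol.
Φ = 4.998×10⁻⁶ mol / 9.872×10⁻⁶ mol photons = 0.51.

Φ = 0.51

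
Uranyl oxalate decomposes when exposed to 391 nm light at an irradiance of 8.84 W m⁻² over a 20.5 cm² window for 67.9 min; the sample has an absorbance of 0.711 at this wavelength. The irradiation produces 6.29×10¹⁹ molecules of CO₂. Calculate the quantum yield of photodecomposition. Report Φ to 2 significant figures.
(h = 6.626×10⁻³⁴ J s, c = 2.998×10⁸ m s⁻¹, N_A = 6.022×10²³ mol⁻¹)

Product: 6.29×10¹⁹ / 6.022×10²³ = 1.045×10⁻⁴ mol.
Photon energy at 391 nm: hc/λ = (6.626×10⁻³⁴)(2.998×10⁸)/(391×10⁻⁹) = 5.080×10⁻¹⁹ J.
Energy delivered: (8.84 W m⁻²)(20.5×10⁻⁴ m²)(4074 s) = 73.83 J.
Photons incident: 73.83 / 5.080×10⁻¹⁹ = 1.453×10²⁰, i.e. 1.453×10²⁰/6.022×10²³ = 2.413×10⁻⁴ mol.
Fraction absorbed: 1 − 10^(−0.711) = 0.8055.
Photons absorbed: 0.8055 × 2.413×10⁻⁴ = 1.944×10⁻⁴ mol.
Φ = 1.045×10⁻⁴ mol / 1.944×10⁻⁴ mol photons = 0.54.

Φ = 0.54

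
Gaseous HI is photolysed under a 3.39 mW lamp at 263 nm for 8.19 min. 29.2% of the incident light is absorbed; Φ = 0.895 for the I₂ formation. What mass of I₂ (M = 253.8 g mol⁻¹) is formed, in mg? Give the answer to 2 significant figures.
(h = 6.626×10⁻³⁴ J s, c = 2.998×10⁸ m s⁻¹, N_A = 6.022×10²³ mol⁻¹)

Photon energy at 263 nm: hc/λ = (6.626×10⁻³⁴)(2.998×10⁸)/(263×10⁻⁹) = 7.553×10⁻¹⁹ J.
Energy delivered: (3.39 mW)(491.4 s) = 1.666 J.
Photons incident: 1.666 / 7.553×10⁻¹⁹ = 2.206×10¹⁸, i.e. 2.206×10¹⁸/6.022×10²³ = 3.663×10⁻⁶ mol.
Photons absorbed: 0.292 × 3.663×10⁻⁶ = 1.070×10⁻⁶ mol.
Product: Φ × n_abs = 0.895 × 1.070×10⁻⁶ = 9.576×10⁻⁷ mol.
Mass: 9.576×10⁻⁷ × 253.8 = 2.430×10⁻⁴ g = 0.24 mg.

0.24 mg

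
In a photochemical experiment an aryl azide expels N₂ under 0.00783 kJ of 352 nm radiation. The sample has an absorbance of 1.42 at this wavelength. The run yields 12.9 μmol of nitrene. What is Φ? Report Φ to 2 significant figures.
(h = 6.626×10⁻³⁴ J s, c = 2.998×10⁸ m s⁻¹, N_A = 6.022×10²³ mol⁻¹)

Product: 12.9 μmol = 1.29×10⁻⁵ mol.
Photon energy at 352 nm: hc/λ = (6.626×10⁻³⁴)(2.998×10⁸)/(352×10⁻⁹) = 5.643×10⁻¹⁹ J.
Incident energy: 0.00783 kJ = 7.83 J.
Photons incident: 7.83 / 5.643×10⁻¹⁹ = 1.388×10¹⁹, i.e. 1.388×10¹⁹/6.022×10²³ = 2.305×10⁻⁵ mol.
Fraction absorbed: 1 − 10^(−1.42) = 0.9620.
Photons absorbed: 0.9620 × 2.305×10⁻⁵ = 2.217×10⁻⁵ mol.
Φ = 1.29×10⁻⁵ mol / 2.217×10⁻⁵ mol photons = 0.58.

Φ = 0.58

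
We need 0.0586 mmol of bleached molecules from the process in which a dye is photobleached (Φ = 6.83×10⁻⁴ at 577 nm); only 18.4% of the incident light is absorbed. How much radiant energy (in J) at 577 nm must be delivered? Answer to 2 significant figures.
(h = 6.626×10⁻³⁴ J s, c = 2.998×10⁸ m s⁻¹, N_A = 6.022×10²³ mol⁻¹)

9.7×10⁴ J

Product: 0.0586 mmol = 5.86×10⁻⁵ mol.
Photons that must be absorbed: 5.86×10⁻⁵ / 6.83×10⁻⁴ = 0.08580 mol.
Incident photons needed: 0.08580 / 0.184 = 0.4663 mol.
Photon energy: hc/λ = 3.443×10⁻¹⁹ J; per mole, 2.073×10⁵ J mol⁻¹.
Energy required: 0.4663 × 2.073×10⁵ = 9.7×10⁴ J.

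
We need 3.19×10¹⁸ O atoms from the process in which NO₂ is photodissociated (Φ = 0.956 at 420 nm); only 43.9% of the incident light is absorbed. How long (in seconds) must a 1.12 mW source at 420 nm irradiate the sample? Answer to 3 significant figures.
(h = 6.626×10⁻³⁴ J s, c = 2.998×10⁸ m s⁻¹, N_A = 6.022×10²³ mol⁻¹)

t ≈ 3210 s

Product: 3.19×10¹⁸ / 6.022×10²³ = 5.297×10⁻⁶ mol.
Photons that must be absorbed: 5.297×10⁻⁶ / 0.956 = 5.541×10⁻⁶ mol.
Incident photons needed: 5.541×10⁻⁶ / 0.439 = 1.262×10⁻⁵ mol.
Photon energy: hc/λ = 4.730×10⁻¹⁹ J; per mole, 2.848×10⁵ J mol⁻¹.
Energy required: 1.262×10⁻⁵ × 2.848×10⁵ = 3.594 J.
Time: 3.594 J / 0.00112 W = 3210 s.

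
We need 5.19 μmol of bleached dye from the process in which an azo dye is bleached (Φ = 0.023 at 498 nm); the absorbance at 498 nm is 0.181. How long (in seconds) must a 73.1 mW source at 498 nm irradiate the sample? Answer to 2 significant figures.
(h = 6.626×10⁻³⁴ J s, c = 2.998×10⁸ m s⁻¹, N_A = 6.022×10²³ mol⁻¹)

Product: 5.19 μmol = 5.19×10⁻⁶ mol.
Photons that must be absorbed: 5.19×10⁻⁶ / 0.023 = 2.257×10⁻⁴ mol.
Fraction absorbed: 1 − 10^(−0.181) = 0.3408.
Incident photons needed: 2.257×10⁻⁴ / 0.3408 = 6.623×10⁻⁴ mol.
Photon energy: hc/λ = 3.989×10⁻¹⁹ J; per mole, 2.402×10⁵ J mol⁻¹.
Energy required: 6.623×10⁻⁴ × 2.402×10⁵ = 159.1 J.
Time: 159.1 J / 0.0731 W = 2200 s.

t ≈ 2200 s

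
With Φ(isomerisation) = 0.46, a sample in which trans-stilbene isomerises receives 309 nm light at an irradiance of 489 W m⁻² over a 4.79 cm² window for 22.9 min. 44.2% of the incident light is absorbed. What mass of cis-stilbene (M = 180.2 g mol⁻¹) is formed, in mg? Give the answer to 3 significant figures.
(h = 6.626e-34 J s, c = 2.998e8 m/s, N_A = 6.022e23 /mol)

Photon energy at 309 nm: hc/λ = (6.626e-34)(2.998e8)/(309e-9) = 6.429e-19 J.
Energy delivered: (489 W m⁻²)(4.79e-4 m²)(1374 s) = 321.8 J.
Photons incident: 321.8 / 6.429e-19 = 5.005e20, i.e. 5.005e20/6.022e23 = 8.311e-4 mol.
Photons absorbed: 0.442 × 8.311e-4 = 3.673e-4 mol.
Product: Φ × n_abs = 0.46 × 3.673e-4 = 1.690e-4 mol.
Mass: 1.690e-4 × 180.2 = 0.03045 g = 30.5 mg.

30.5 mg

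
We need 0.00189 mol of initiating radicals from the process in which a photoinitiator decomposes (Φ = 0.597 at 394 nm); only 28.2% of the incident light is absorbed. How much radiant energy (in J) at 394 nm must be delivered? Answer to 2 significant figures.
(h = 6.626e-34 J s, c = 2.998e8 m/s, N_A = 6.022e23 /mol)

3400 J

Photons that must be absorbed: 0.00189 / 0.597 = 0.003166 mol.
Incident photons needed: 0.003166 / 0.282 = 0.01123 mol.
Photon energy: hc/λ = 5.042e-19 J; per mole, 3.036e5 J mol⁻¹.
Energy required: 0.01123 × 3.036e5 = 3400 J.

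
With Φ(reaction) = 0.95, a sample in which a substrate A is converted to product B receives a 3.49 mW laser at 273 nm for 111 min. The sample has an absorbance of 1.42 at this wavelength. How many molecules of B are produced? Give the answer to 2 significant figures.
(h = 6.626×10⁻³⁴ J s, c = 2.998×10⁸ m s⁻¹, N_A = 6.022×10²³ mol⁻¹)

2.9×10¹⁹ molecules

Photon energy at 273 nm: hc/λ = (6.626×10⁻³⁴)(2.998×10⁸)/(273×10⁻⁹) = 7.276×10⁻¹⁹ J.
Energy delivered: (3.49 mW)(6660 s) = 23.24 J.
Photons incident: 23.24 / 7.276×10⁻¹⁹ = 3.194×10¹⁹, i.e. 3.194×10¹⁹/6.022×10²³ = 5.304×10⁻⁵ mol.
Fraction absorbed: 1 − 10^(−1.42) = 0.9620.
Photons absorbed: 0.9620 × 5.304×10⁻⁵ = 5.102×10⁻⁵ mol.
Product: Φ × n_abs = 0.95 × 5.102×10⁻⁵ = 4.847×10⁻⁵ mol.
As a count: 4.847×10⁻⁵ × 6.022×10²³ = 2.9×10¹⁹.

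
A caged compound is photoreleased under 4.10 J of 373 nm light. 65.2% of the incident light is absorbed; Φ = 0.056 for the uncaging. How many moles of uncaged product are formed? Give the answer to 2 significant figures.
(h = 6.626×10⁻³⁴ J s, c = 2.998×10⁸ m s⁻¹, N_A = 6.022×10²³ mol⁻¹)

Photon energy at 373 nm: hc/λ = (6.626×10⁻³⁴)(2.998×10⁸)/(373×10⁻⁹) = 5.326×10⁻¹⁹ J.
Photons incident: 4.10 / 5.326×10⁻¹⁹ = 7.698×10¹⁸, i.e. 7.698×10¹⁸/6.022×10²³ = 1.278×10⁻⁵ mol.
Photons absorbed: 0.652 × 1.278×10⁻⁵ = 8.333×10⁻⁶ mol.
Product: Φ × n_abs = 0.056 × 8.333×10⁻⁶ = 4.666×10⁻⁷ mol.

4.7×10⁻⁷ mol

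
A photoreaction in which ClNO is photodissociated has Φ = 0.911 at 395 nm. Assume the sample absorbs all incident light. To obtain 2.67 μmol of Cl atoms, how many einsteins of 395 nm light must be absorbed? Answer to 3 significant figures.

2.93×10⁻⁶ einstein

Product: 2.67 μmol = 2.67×10⁻⁶ mol.
Photons that must be absorbed: 2.67×10⁻⁶ / 0.911 = 2.931×10⁻⁶ mol.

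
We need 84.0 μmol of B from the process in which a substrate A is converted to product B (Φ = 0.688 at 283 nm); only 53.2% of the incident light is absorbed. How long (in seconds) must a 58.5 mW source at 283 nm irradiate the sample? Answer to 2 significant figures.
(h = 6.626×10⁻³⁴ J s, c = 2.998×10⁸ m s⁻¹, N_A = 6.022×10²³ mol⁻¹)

Product: 84.0 μmol = 8.40×10⁻⁵ mol.
Photons that must be absorbed: 8.40×10⁻⁵ / 0.688 = 1.221×10⁻⁴ mol.
Incident photons needed: 1.221×10⁻⁴ / 0.532 = 2.295×10⁻⁴ mol.
Photon energy: hc/λ = 7.019×10⁻¹⁹ J; per mole, 4.227×10⁵ J mol⁻¹.
Energy required: 2.295×10⁻⁴ × 4.227×10⁵ = 97.01 J.
Time: 97.01 J / 0.0585 W = 1700 s.

t ≈ 1700 s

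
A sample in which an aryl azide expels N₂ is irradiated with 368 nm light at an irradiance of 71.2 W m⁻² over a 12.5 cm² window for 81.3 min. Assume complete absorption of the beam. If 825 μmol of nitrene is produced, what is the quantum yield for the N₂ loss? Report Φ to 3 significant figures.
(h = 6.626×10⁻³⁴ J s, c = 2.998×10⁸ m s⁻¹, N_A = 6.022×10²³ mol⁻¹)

Φ = 0.618

Product: 825 μmol = 8.25×10⁻⁴ mol.
Photon energy at 368 nm: hc/λ = (6.626×10⁻³⁴)(2.998×10⁸)/(368×10⁻⁹) = 5.398×10⁻¹⁹ J.
Energy delivered: (71.2 W m⁻²)(12.5×10⁻⁴ m²)(4878 s) = 434.1 J.
Photons incident: 434.1 / 5.398×10⁻¹⁹ = 8.042×10²⁰, i.e. 8.042×10²⁰/6.022×10²³ = 0.001335 mol.
Φ = 8.25×10⁻⁴ mol / 0.001335 mol photons = 0.618.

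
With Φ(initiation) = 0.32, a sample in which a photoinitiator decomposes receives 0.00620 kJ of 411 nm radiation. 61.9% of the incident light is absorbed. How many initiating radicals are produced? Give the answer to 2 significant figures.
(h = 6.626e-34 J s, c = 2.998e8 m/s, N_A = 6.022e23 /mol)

Photon energy at 411 nm: hc/λ = (6.626e-34)(2.998e8)/(411e-9) = 4.833e-19 J.
Incident energy: 0.00620 kJ = 6.20 J.
Photons incident: 6.20 / 4.833e-19 = 1.283e19, i.e. 1.283e19/6.022e23 = 2.131e-5 mol.
Photons absorbed: 0.619 × 2.131e-5 = 1.319e-5 mol.
Product: Φ × n_abs = 0.32 × 1.319e-5 = 4.221e-6 mol.
As a count: 4.221e-6 × 6.022e23 = 2.5e18.

2.5e18 initiating radicals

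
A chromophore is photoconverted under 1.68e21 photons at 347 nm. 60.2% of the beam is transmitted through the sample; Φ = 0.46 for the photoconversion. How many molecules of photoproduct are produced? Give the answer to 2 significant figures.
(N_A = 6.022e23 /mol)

Moles of photons: 1.68e21 / 6.022e23 = 0.002790 mol.
Fraction absorbed: 1 − 60.2/100 = 0.3980.
Photons absorbed: 0.3980 × 0.002790 = 0.001110 mol.
Product: Φ × n_abs = 0.46 × 0.001110 = 5.106e-4 mol.
As a count: 5.106e-4 × 6.022e23 = 3.1e20.

3.1e20 molecules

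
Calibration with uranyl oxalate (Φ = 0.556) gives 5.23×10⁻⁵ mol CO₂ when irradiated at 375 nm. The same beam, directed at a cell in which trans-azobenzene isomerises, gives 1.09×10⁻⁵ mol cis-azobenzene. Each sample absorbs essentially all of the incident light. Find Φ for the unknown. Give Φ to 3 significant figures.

Photons absorbed by the actinometer: 5.23×10⁻⁵ / 0.556 = 9.406×10⁻⁵ mol.
Φ(unknown) = 1.09×10⁻⁵ / 9.406×10⁻⁵ = 0.116.

Φ = 0.116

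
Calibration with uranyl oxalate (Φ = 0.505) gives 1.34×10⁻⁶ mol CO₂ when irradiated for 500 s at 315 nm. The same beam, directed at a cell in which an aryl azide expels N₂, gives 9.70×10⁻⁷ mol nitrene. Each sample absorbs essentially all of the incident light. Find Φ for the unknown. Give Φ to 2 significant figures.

Φ = 0.37

Photons absorbed by the actinometer: 1.34×10⁻⁶ / 0.505 = 2.653×10⁻⁶ mol.
Φ(unknown) = 9.70×10⁻⁷ / 2.653×10⁻⁶ = 0.37.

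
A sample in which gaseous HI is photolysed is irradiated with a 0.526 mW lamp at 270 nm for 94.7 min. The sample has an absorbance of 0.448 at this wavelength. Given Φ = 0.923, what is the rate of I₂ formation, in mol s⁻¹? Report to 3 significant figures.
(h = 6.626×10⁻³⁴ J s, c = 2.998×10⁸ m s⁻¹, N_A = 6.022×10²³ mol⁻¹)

7.05×10⁻¹⁰ mol s⁻¹

Photon energy at 270 nm: hc/λ = (6.626×10⁻³⁴)(2.998×10⁸)/(270×10⁻⁹) = 7.357×10⁻¹⁹ J.
Energy delivered: (0.526 mW)(5682 s) = 2.989 J.
Photons incident: 2.989 / 7.357×10⁻¹⁹ = 4.063×10¹⁸, i.e. 4.063×10¹⁸/6.022×10²³ = 6.747×10⁻⁶ mol.
Fraction absorbed: 1 − 10^(−0.448) = 0.6435.
Photons absorbed: 0.6435 × 6.747×10⁻⁶ = 4.342×10⁻⁶ mol.
Product formed: 0.923 × 4.342×10⁻⁶ = 4.008×10⁻⁶ mol.
Rate: 4.008×10⁻⁶ / 5682 s = 7.05×10⁻¹⁰ mol s⁻¹.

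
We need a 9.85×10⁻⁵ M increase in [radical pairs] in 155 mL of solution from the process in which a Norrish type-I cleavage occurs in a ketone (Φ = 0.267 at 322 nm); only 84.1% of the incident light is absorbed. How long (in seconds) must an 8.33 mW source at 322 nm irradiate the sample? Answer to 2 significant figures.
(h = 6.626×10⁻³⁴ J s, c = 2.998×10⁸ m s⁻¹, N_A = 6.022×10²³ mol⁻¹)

Product: (9.85×10⁻⁵ M)(0.155 L) = 1.527×10⁻⁵ mol.
Photons that must be absorbed: 1.527×10⁻⁵ / 0.267 = 5.719×10⁻⁵ mol.
Incident photons needed: 5.719×10⁻⁵ / 0.841 = 6.800×10⁻⁵ mol.
Photon energy: hc/λ = 6.169×10⁻¹⁹ J; per mole, 3.715×10⁵ J mol⁻¹.
Energy required: 6.800×10⁻⁵ × 3.715×10⁵ = 25.26 J.
Time: 25.26 J / 0.00833 W = 3000 s.

t ≈ 3000 s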